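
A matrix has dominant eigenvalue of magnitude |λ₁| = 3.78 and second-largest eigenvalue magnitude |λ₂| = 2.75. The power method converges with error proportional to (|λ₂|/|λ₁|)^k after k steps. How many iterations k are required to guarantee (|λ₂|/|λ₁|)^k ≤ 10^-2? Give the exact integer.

15

|λ₂/λ₁| = 2.75/3.78 = 0.72751
Need k ≥ ln(10^-2) / ln(0.72751) = -4.6052 / -0.3181 ≈ 14.476
Smallest integer k satisfying the bound: 15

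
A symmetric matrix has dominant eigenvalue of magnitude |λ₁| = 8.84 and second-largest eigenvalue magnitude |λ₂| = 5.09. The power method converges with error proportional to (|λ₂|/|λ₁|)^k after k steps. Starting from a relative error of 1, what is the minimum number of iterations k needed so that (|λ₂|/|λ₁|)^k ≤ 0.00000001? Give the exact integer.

34

|λ₂/λ₁| = 5.09/8.84 = 0.57579
Need k ≥ ln(0.00000001) / ln(0.57579) = -18.4207 / -0.5520 ≈ 33.370
Smallest integer k satisfying the bound: 34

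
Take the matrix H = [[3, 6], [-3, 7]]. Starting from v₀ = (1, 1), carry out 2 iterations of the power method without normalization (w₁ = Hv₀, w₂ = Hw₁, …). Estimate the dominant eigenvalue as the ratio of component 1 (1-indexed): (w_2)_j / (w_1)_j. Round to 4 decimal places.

w1 = Hv₀ = (3·1 + 6·1; (-3)·1 + 7·1) = (9, 4)
w2 = Hw1 = (3·9 + 6·4; (-3)·9 + 7·4) = (51, 1)
Ratio at component: 51 / 9 = 5.6667

λ ≈ 5.6667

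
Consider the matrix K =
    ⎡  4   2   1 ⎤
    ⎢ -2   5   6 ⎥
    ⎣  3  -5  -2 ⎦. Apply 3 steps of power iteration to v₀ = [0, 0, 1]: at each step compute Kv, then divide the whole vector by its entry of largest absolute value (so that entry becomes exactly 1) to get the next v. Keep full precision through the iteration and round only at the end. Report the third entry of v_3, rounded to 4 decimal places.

Kv0 = (1.00000, 6.00000, -2.00000); divide by 6.00000 → v1 = (0.16667, 1.00000, -0.33333)
Kv1 = (2.33333, 2.66667, -3.83333); divide by -3.83333 → v2 = (-0.60870, -0.69565, 1.00000)
Kv2 = (-2.82609, 3.73913, -0.34783); divide by 3.73913 → v3 = (-0.75581, 1.00000, -0.09302)
Requested entry of v3: 8/-86 = -0.0930

-0.0930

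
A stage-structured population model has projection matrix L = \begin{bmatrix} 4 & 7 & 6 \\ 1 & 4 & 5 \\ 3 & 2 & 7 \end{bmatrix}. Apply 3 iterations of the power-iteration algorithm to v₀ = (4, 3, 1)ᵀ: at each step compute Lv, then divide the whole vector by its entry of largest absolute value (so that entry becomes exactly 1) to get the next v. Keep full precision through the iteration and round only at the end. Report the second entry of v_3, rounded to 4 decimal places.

0.5611

Lv0 = (43.00000, 21.00000, 25.00000); divide by 43.00000 → v1 = (1.00000, 0.48837, 0.58140)
Lv1 = (10.90698, 5.86047, 8.04651); divide by 10.90698 → v2 = (1.00000, 0.53731, 0.73774)
Lv2 = (12.18763, 6.83795, 9.23881); divide by 12.18763 → v3 = (1.00000, 0.56106, 0.75805)
Requested entry of v3: 3207/5716 = 0.5611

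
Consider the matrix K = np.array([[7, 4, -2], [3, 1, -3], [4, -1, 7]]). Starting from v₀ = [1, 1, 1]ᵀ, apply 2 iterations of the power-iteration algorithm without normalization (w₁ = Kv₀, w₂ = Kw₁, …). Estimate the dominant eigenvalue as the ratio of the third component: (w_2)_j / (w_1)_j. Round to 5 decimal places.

λ ≈ 10.50000

w1 = Kv₀ = (9, 1, 10)
w2 = Kw1 = (47, -2, 105)
Ratio at component: 105 / 10 = 10.50000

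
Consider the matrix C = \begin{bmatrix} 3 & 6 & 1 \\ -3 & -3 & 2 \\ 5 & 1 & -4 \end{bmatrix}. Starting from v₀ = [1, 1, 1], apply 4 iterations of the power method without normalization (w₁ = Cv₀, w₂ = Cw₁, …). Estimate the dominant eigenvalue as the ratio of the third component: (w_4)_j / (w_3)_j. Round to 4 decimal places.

λ ≈ -3.8730

w1 = Cv₀ = (10, -4, 2)
w2 = Cw1 = (8, -14, 38)
w3 = Cw2 = (-22, 94, -126)
w4 = Cw3 = (372, -468, 488)
Ratio at component: 488 / -126 = -3.8730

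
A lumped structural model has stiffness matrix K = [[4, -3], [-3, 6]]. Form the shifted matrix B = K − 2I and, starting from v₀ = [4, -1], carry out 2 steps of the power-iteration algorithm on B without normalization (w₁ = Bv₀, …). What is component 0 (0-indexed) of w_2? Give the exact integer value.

70

B = K − 2I has rows (2, -3); (-3, 4)
w1 = Bv₀ = (11, -16)
w2 = Bw1 = (70, -97)
Requested component of w2: 70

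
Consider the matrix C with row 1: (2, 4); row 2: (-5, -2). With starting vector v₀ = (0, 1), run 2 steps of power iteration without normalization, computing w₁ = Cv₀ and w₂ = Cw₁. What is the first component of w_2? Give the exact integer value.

w1 = Cv₀ = (2·0 + 4·1; (-5)·0 + (-2)·1) = (4, -2)
w2 = Cw1 = (2·4 + 4·(-2); (-5)·4 + (-2)·(-2)) = (0, -16)
The requested component of w2 is 0.

0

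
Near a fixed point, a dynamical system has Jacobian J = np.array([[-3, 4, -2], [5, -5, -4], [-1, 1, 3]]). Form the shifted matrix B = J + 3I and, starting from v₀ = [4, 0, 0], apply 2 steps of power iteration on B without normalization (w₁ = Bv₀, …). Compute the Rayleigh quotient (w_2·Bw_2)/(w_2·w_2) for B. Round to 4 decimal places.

μ ≈ -2.3148

B = J + 3I has rows (0, 4, -2); (5, -2, -4); (-1, 1, 6)
w1 = Bv₀ = (0·4 + 4·0 + (-2)·0; 5·4 + (-2)·0 + (-4)·0; (-1)·4 + 1·0 + 6·0) = (0, 20, -4)
w2 = Bw1 = (0·0 + 4·20 + (-2)·(-4); 5·0 + (-2)·20 + (-4)·(-4); (-1)·0 + 1·20 + 6·(-4)) = (88, -24, -4)
Bw2 = (-88, 504, -136)
w2·Bw2 = -19296; w2·w2 = 8336; μ ≈ -19296/8336 = -2.3148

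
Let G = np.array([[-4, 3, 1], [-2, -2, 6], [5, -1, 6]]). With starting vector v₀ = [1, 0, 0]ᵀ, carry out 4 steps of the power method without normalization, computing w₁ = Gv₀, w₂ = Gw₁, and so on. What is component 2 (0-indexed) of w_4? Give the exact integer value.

1062

w1 = Gv₀ = (-4, -2, 5)
w2 = Gw1 = (15, 42, 12)
w3 = Gw2 = (78, -42, 105)
w4 = Gw3 = (-333, 558, 1062)
The requested component of w4 is 1062.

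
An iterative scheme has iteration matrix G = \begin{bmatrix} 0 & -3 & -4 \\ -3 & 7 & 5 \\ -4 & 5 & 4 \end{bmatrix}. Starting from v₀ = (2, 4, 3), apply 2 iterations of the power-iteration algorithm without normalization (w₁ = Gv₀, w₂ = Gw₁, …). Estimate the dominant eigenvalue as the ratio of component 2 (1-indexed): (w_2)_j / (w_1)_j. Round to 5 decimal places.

λ ≈ 12.18919

w1 = Gv₀ = (0·2 + (-3)·4 + (-4)·3; (-3)·2 + 7·4 + 5·3; (-4)·2 + 5·4 + 4·3) = (-24, 37, 24)
w2 = Gw1 = (0·(-24) + (-3)·37 + (-4)·24; (-3)·(-24) + 7·37 + 5·24; (-4)·(-24) + 5·37 + 4·24) = (-207, 451, 377)
Ratio at component: 451 / 37 = 12.18919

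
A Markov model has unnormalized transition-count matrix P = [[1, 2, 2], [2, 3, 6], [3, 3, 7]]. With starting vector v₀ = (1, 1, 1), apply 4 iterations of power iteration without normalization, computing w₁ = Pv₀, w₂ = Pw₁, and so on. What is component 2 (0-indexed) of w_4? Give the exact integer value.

w1 = Pv₀ = (5, 11, 13)
w2 = Pw1 = (53, 121, 139)
w3 = Pw2 = (573, 1303, 1495)
w4 = Pw3 = (6169, 14025, 16093)
The requested component of w4 is 16093.

16093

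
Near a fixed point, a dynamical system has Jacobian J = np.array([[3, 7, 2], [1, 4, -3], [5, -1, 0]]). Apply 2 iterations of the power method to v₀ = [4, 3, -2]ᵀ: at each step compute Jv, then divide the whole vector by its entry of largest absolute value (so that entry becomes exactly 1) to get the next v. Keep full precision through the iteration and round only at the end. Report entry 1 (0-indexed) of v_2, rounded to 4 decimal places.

0.2400

Jv0 = (29.00000, 22.00000, 17.00000); divide by 29.00000 → v1 = (1.00000, 0.75862, 0.58621)
Jv1 = (9.48276, 2.27586, 4.24138); divide by 9.48276 → v2 = (1.00000, 0.24000, 0.44727)
Requested entry of v2: 66/275 = 0.2400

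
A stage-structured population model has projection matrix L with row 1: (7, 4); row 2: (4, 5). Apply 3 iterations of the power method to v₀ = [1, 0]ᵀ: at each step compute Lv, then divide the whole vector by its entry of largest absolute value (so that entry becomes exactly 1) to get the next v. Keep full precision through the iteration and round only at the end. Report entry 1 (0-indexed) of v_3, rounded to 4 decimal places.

Lv0 = (7.00000, 4.00000); divide by 7.00000 → v1 = (1.00000, 0.57143)
Lv1 = (9.28571, 6.85714); divide by 9.28571 → v2 = (1.00000, 0.73846)
Lv2 = (9.95385, 7.69231); divide by 9.95385 → v3 = (1.00000, 0.77280)
Requested entry of v3: 500/647 = 0.7728

0.7728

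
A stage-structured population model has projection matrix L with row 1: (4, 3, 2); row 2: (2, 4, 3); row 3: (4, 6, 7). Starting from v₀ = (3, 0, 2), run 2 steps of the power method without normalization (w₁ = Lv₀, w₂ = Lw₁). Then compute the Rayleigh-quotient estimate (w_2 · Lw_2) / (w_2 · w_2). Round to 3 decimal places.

11.813

w1 = Lv₀ = (4·3 + 3·0 + 2·2; 2·3 + 4·0 + 3·2; 4·3 + 6·0 + 7·2) = (16, 12, 26)
w2 = Lw1 = (4·16 + 3·12 + 2·26; 2·16 + 4·12 + 3·26; 4·16 + 6·12 + 7·26) = (152, 158, 318)
Lw2 = (1718, 1890, 3782)
w2·Lw2 = 152·1718 + 158·1890 + 318·3782 = 1762432; w2·w2 = 152·152 + 158·158 + 318·318 = 149192
λ ≈ 1762432/149192 = 11.813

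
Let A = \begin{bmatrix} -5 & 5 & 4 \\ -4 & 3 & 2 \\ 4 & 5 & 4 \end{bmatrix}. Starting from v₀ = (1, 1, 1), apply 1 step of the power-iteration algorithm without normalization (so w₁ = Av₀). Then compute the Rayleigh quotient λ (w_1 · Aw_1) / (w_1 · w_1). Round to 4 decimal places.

w1 = Av₀ = (4, 1, 13)
Aw1 = (37, 13, 73)
w1·Aw1 = 4·37 + 1·13 + 13·73 = 1110; w1·w1 = 4·4 + 1·1 + 13·13 = 186
λ ≈ 1110/186 = 5.9677

5.9677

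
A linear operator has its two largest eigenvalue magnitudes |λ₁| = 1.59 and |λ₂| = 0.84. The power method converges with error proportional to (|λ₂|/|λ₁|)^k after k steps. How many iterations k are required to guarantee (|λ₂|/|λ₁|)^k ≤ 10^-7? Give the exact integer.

26

|λ₂/λ₁| = 0.84/1.59 = 0.52830
Need k ≥ ln(10^-7) / ln(0.52830) = -16.1181 / -0.6381 ≈ 25.260
Smallest integer k satisfying the bound: 26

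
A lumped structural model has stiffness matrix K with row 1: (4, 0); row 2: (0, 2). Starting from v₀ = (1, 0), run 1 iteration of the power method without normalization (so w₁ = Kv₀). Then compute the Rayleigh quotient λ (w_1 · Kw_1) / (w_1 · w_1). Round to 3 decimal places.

λ ≈ 4.000

w1 = Kv₀ = (4·1 + 0·0; 0·1 + 2·0) = (4, 0)
Kw1 = (16, 0)
w1·Kw1 = 4·16 + 0·0 = 64; w1·w1 = 4·4 + 0·0 = 16
λ ≈ 64/16 = 4.000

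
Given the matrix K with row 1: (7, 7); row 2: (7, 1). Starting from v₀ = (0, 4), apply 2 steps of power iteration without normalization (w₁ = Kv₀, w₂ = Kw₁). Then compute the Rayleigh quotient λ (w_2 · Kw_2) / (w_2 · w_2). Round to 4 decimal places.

λ ≈ 11.2938

w1 = Kv₀ = (28, 4)
w2 = Kw1 = (224, 200)
Kw2 = (2968, 1768)
w2·Kw2 = 224·2968 + 200·1768 = 1018432; w2·w2 = 224·224 + 200·200 = 90176
λ ≈ 1018432/90176 = 11.2938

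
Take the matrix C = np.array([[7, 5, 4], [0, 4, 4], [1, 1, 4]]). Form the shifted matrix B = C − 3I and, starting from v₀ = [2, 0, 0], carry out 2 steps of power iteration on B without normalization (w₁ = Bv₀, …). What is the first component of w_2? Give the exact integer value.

B = C − 3I has rows (4, 5, 4); (0, 1, 4); (1, 1, 1)
w1 = Bv₀ = (8, 0, 2)
w2 = Bw1 = (40, 8, 10)
Requested component of w2: 40

40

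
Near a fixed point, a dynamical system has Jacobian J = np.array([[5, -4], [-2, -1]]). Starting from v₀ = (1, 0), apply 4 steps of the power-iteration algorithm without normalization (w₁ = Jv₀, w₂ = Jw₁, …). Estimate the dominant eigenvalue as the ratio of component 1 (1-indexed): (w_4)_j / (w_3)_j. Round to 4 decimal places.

6.1777

w1 = Jv₀ = (5·1 + (-4)·0; (-2)·1 + (-1)·0) = (5, -2)
w2 = Jw1 = (5·5 + (-4)·(-2); (-2)·5 + (-1)·(-2)) = (33, -8)
w3 = Jw2 = (197, -58)
w4 = Jw3 = (1217, -336)
Ratio at component: 1217 / 197 = 6.1777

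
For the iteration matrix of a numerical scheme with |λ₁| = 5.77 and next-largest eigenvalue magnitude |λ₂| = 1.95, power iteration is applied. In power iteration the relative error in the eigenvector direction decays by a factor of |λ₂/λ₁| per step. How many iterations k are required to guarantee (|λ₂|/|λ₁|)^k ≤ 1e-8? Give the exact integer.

|λ₂/λ₁| = 1.95/5.77 = 0.33795
Need k ≥ ln(1e-8) / ln(0.33795) = -18.4207 / -1.0848 ≈ 16.980
Smallest integer k satisfying the bound: 17

17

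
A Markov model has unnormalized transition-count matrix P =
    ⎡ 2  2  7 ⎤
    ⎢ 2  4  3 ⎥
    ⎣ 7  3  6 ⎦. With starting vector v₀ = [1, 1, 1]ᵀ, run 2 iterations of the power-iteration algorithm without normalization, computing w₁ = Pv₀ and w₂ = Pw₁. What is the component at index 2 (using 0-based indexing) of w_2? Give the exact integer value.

w1 = Pv₀ = (2·1 + 2·1 + 7·1; 2·1 + 4·1 + 3·1; 7·1 + 3·1 + 6·1) = (11, 9, 16)
w2 = Pw1 = (2·11 + 2·9 + 7·16; 2·11 + 4·9 + 3·16; 7·11 + 3·9 + 6·16) = (152, 106, 200)
The requested component of w2 is 200.

200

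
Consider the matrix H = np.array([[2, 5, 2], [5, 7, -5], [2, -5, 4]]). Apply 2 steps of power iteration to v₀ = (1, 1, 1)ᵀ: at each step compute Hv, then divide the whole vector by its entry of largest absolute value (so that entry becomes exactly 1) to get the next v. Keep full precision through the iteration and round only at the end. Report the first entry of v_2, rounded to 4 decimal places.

0.6180

Hv0 = (9.00000, 7.00000, 1.00000); divide by 9.00000 → v1 = (1.00000, 0.77778, 0.11111)
Hv1 = (6.11111, 9.88889, -1.44444); divide by 9.88889 → v2 = (0.61798, 1.00000, -0.14607)
Requested entry of v2: 55/89 = 0.6180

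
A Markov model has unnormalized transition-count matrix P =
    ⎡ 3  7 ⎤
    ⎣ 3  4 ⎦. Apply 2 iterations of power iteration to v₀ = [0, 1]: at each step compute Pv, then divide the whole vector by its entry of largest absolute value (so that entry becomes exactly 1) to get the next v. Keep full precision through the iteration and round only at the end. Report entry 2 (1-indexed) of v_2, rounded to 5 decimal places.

Pv0 = (7.000000, 4.000000); divide by 7.000000 → v1 = (1.000000, 0.571429)
Pv1 = (7.000000, 5.285714); divide by 7.000000 → v2 = (1.000000, 0.755102)
Requested entry of v2: 37/49 = 0.75510

0.75510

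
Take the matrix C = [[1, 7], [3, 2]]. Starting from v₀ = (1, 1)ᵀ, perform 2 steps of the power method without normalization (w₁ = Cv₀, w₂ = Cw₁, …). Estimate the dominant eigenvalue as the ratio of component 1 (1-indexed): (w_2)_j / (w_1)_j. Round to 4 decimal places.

w1 = Cv₀ = (1·1 + 7·1; 3·1 + 2·1) = (8, 5)
w2 = Cw1 = (1·8 + 7·5; 3·8 + 2·5) = (43, 34)
Ratio at component: 43 / 8 = 5.3750

5.3750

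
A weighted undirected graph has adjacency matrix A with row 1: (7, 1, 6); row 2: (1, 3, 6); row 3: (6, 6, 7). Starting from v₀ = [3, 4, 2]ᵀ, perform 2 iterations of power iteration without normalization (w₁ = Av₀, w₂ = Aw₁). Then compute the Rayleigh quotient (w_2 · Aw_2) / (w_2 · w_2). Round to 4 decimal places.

15.1662

w1 = Av₀ = (37, 27, 56)
w2 = Aw1 = (622, 454, 776)
Aw2 = (9464, 6640, 11888)
w2·Aw2 = 622·9464 + 454·6640 + 776·11888 = 18126256; w2·w2 = 622·622 + 454·454 + 776·776 = 1195176
λ ≈ 18126256/1195176 = 15.1662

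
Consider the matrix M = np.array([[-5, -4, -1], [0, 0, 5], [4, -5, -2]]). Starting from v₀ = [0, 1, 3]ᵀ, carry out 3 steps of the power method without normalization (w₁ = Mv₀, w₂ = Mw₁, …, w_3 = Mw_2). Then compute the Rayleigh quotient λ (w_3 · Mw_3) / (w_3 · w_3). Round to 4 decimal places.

w1 = Mv₀ = ((-5)·0 + (-4)·1 + (-1)·3; 0·0 + 0·1 + 5·3; 4·0 + (-5)·1 + (-2)·3) = (-7, 15, -11)
w2 = Mw1 = ((-5)·(-7) + (-4)·15 + (-1)·(-11); 0·(-7) + 0·15 + 5·(-11); 4·(-7) + (-5)·15 + (-2)·(-11)) = (-14, -55, -81)
w3 = Mw2 = (371, -405, 381)
Mw3 = (-616, 1905, 2747)
w3·Mw3 = 371·(-616) + (-405)·1905 + 381·2747 = 46546; w3·w3 = 371·371 + (-405)·(-405) + 381·381 = 446827
λ ≈ 46546/446827 = 0.1042

λ ≈ 0.1042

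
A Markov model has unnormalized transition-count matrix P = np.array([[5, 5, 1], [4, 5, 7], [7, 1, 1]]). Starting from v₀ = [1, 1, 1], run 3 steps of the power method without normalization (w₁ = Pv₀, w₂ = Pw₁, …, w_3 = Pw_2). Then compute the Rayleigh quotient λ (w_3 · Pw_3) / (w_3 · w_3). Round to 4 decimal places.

w1 = Pv₀ = (5·1 + 5·1 + 1·1; 4·1 + 5·1 + 7·1; 7·1 + 1·1 + 1·1) = (11, 16, 9)
w2 = Pw1 = (5·11 + 5·16 + 1·9; 4·11 + 5·16 + 7·9; 7·11 + 1·16 + 1·9) = (144, 187, 102)
w3 = Pw2 = (1757, 2225, 1297)
Pw3 = (21207, 27232, 15821)
w3·Pw3 = 1757·21207 + 2225·27232 + 1297·15821 = 118371736; w3·w3 = 1757·1757 + 2225·2225 + 1297·1297 = 9719883
λ ≈ 118371736/9719883 = 12.1783

12.1783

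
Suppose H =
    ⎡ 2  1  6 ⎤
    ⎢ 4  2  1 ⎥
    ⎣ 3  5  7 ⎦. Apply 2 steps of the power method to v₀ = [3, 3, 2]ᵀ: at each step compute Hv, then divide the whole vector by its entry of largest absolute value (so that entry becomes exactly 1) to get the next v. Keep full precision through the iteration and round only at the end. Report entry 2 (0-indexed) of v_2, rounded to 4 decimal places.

1.0000

Hv0 = (21.00000, 20.00000, 38.00000); divide by 38.00000 → v1 = (0.55263, 0.52632, 1.00000)
Hv1 = (7.63158, 4.26316, 11.28947); divide by 11.28947 → v2 = (0.67599, 0.37762, 1.00000)
Requested entry of v2: 429/429 = 1.0000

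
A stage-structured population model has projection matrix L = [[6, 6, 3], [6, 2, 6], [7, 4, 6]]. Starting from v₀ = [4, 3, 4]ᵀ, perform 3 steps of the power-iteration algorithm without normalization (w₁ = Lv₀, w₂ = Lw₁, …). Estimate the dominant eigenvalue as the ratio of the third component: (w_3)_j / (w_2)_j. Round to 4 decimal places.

w1 = Lv₀ = (6·4 + 6·3 + 3·4; 6·4 + 2·3 + 6·4; 7·4 + 4·3 + 6·4) = (54, 54, 64)
w2 = Lw1 = (6·54 + 6·54 + 3·64; 6·54 + 2·54 + 6·64; 7·54 + 4·54 + 6·64) = (840, 816, 978)
w3 = Lw2 = (12870, 12540, 15012)
Ratio at component: 15012 / 978 = 15.3497

λ ≈ 15.3497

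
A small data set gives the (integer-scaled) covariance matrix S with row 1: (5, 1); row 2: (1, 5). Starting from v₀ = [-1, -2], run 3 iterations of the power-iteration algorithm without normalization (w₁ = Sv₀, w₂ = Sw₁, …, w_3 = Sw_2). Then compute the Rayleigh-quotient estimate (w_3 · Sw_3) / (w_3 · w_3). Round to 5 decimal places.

w1 = Sv₀ = (-7, -11)
w2 = Sw1 = (-46, -62)
w3 = Sw2 = (-292, -356)
Sw3 = (-1816, -2072)
w3·Sw3 = (-292)·(-1816) + (-356)·(-2072) = 1267904; w3·w3 = (-292)·(-292) + (-356)·(-356) = 212000
λ ≈ 1267904/212000 = 5.98068

λ ≈ 5.98068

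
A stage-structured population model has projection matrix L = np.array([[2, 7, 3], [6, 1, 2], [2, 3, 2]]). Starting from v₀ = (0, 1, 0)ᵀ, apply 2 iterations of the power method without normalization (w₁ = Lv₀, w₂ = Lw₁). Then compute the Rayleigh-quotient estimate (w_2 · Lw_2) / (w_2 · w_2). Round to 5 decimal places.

w1 = Lv₀ = (7, 1, 3)
w2 = Lw1 = (30, 49, 23)
Lw2 = (472, 275, 253)
w2·Lw2 = 30·472 + 49·275 + 23·253 = 33454; w2·w2 = 30·30 + 49·49 + 23·23 = 3830
λ ≈ 33454/3830 = 8.73473

8.73473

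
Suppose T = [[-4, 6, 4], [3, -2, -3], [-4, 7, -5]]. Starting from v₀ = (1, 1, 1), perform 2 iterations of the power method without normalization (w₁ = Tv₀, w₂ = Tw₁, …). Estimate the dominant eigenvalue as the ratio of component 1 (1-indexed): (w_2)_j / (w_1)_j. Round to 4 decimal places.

w1 = Tv₀ = ((-4)·1 + 6·1 + 4·1; 3·1 + (-2)·1 + (-3)·1; (-4)·1 + 7·1 + (-5)·1) = (6, -2, -2)
w2 = Tw1 = ((-4)·6 + 6·(-2) + 4·(-2); 3·6 + (-2)·(-2) + (-3)·(-2); (-4)·6 + 7·(-2) + (-5)·(-2)) = (-44, 28, -28)
Ratio at component: -44 / 6 = -7.3333

-7.3333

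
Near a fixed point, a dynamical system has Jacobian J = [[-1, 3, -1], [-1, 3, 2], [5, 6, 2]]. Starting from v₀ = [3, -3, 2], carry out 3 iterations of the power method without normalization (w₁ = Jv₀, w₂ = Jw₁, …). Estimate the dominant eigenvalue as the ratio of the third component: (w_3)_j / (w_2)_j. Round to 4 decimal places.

2.8879

w1 = Jv₀ = (-14, -8, 1)
w2 = Jw1 = (-11, -8, -116)
w3 = Jw2 = (103, -245, -335)
Ratio at component: -335 / -116 = 2.8879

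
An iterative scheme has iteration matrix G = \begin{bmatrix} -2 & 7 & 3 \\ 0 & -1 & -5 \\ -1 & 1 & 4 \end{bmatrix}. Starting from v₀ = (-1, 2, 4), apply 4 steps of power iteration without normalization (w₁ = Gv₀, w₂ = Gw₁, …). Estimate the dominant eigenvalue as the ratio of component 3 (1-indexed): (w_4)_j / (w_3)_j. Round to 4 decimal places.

λ ≈ 4.3804

w1 = Gv₀ = ((-2)·(-1) + 7·2 + 3·4; 0·(-1) + (-1)·2 + (-5)·4; (-1)·(-1) + 1·2 + 4·4) = (28, -22, 19)
w2 = Gw1 = ((-2)·28 + 7·(-22) + 3·19; 0·28 + (-1)·(-22) + (-5)·19; (-1)·28 + 1·(-22) + 4·19) = (-153, -73, 26)
w3 = Gw2 = (-127, -57, 184)
w4 = Gw3 = (407, -863, 806)
Ratio at component: 806 / 184 = 4.3804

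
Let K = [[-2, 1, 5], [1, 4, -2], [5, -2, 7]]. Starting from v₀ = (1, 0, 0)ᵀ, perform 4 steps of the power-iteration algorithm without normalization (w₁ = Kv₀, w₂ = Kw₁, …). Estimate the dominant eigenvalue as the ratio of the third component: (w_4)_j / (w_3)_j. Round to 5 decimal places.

8.01223

w1 = Kv₀ = (-2, 1, 5)
w2 = Kw1 = (30, -8, 23)
w3 = Kw2 = (47, -48, 327)
w4 = Kw3 = (1493, -799, 2620)
Ratio at component: 2620 / 327 = 8.01223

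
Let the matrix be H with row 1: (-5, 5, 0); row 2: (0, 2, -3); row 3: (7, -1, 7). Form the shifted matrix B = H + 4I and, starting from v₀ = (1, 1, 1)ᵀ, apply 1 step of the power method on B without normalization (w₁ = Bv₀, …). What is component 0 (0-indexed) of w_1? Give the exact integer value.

B = H + 4I has rows (-1, 5, 0); (0, 6, -3); (7, -1, 11)
w1 = Bv₀ = ((-1)·1 + 5·1 + 0·1; 0·1 + 6·1 + (-3)·1; 7·1 + (-1)·1 + 11·1) = (4, 3, 17)
Requested component of w1: 4

4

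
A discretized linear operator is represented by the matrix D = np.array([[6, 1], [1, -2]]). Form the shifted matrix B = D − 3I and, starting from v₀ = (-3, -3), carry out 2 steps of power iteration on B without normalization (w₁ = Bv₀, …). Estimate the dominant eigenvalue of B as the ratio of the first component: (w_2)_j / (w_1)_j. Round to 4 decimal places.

μ ≈ 2.0000

B = D − 3I has rows (3, 1); (1, -5)
w1 = Bv₀ = (3·(-3) + 1·(-3); 1·(-3) + (-5)·(-3)) = (-12, 12)
w2 = Bw1 = (3·(-12) + 1·12; 1·(-12) + (-5)·12) = (-24, -72)
Ratio: -24/-12 = 2.0000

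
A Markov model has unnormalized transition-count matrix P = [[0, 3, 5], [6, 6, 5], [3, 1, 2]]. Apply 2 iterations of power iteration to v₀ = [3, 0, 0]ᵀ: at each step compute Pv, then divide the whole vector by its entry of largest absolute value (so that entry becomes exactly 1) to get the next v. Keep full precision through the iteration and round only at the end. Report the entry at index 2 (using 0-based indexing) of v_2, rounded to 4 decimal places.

Pv0 = (0.00000, 18.00000, 9.00000); divide by 18.00000 → v1 = (0.00000, 1.00000, 0.50000)
Pv1 = (5.50000, 8.50000, 2.00000); divide by 8.50000 → v2 = (0.64706, 1.00000, 0.23529)
Requested entry of v2: 36/153 = 0.2353

0.2353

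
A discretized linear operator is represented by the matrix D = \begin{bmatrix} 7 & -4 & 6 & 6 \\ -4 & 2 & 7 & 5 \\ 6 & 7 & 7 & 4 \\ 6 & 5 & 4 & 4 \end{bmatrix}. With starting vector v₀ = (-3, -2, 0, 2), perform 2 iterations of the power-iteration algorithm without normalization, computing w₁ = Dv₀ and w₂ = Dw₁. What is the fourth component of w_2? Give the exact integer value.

-92

w1 = Dv₀ = (-1, 18, -24, -20)
w2 = Dw1 = (-343, -228, -128, -92)
The requested component of w2 is -92.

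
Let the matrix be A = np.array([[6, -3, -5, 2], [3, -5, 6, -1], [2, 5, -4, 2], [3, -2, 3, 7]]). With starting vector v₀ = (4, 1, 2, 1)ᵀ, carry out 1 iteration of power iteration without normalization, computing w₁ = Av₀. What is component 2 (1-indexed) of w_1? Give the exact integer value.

18

w1 = Av₀ = (6·4 + (-3)·1 + (-5)·2 + 2·1; 3·4 + (-5)·1 + 6·2 + (-1)·1; 2·4 + 5·1 + (-4)·2 + 2·1; 3·4 + (-2)·1 + 3·2 + 7·1) = (13, 18, 7, 23)
The requested component of w1 is 18.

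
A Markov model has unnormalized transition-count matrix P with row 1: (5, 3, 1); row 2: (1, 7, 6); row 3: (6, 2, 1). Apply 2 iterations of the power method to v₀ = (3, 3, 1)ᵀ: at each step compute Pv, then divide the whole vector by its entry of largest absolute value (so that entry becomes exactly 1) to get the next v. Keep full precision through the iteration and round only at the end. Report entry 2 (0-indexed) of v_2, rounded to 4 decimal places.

Pv0 = (25.00000, 30.00000, 25.00000); divide by 30.00000 → v1 = (0.83333, 1.00000, 0.83333)
Pv1 = (8.00000, 12.83333, 7.83333); divide by 12.83333 → v2 = (0.62338, 1.00000, 0.61039)
Requested entry of v2: 235/385 = 0.6104

0.6104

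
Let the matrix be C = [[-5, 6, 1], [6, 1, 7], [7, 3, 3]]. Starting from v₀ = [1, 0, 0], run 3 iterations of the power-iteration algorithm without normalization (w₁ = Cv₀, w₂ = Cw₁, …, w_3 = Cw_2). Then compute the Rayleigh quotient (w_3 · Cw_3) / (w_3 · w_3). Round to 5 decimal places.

w1 = Cv₀ = ((-5)·1 + 6·0 + 1·0; 6·1 + 1·0 + 7·0; 7·1 + 3·0 + 3·0) = (-5, 6, 7)
w2 = Cw1 = ((-5)·(-5) + 6·6 + 1·7; 6·(-5) + 1·6 + 7·7; 7·(-5) + 3·6 + 3·7) = (68, 25, 4)
w3 = Cw2 = (-186, 461, 563)
Cw3 = (4259, 3286, 1770)
w3·Cw3 = (-186)·4259 + 461·3286 + 563·1770 = 1719182; w3·w3 = (-186)·(-186) + 461·461 + 563·563 = 564086
λ ≈ 1719182/564086 = 3.04773

3.04773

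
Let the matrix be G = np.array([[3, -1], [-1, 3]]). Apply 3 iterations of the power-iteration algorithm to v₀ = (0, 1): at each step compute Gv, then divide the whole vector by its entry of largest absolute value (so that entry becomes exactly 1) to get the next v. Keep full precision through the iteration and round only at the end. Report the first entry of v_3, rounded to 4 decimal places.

Gv0 = (-1.00000, 3.00000); divide by 3.00000 → v1 = (-0.33333, 1.00000)
Gv1 = (-2.00000, 3.33333); divide by 3.33333 → v2 = (-0.60000, 1.00000)
Gv2 = (-2.80000, 3.60000); divide by 3.60000 → v3 = (-0.77778, 1.00000)
Requested entry of v3: -28/36 = -0.7778

-0.7778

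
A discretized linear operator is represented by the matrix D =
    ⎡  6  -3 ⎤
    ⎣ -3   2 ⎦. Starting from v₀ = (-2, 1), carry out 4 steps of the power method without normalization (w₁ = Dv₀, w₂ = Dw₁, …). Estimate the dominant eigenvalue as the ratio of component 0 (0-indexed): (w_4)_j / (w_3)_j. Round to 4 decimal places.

λ ≈ 7.6055

w1 = Dv₀ = (6·(-2) + (-3)·1; (-3)·(-2) + 2·1) = (-15, 8)
w2 = Dw1 = (6·(-15) + (-3)·8; (-3)·(-15) + 2·8) = (-114, 61)
w3 = Dw2 = (-867, 464)
w4 = Dw3 = (-6594, 3529)
Ratio at component: -6594 / -867 = 7.6055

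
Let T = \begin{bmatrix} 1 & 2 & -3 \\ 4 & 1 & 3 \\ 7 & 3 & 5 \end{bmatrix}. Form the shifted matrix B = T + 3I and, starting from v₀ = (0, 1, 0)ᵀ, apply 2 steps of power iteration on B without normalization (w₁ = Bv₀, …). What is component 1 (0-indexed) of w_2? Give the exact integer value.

B = T + 3I has rows (4, 2, -3); (4, 4, 3); (7, 3, 8)
w1 = Bv₀ = (4·0 + 2·1 + (-3)·0; 4·0 + 4·1 + 3·0; 7·0 + 3·1 + 8·0) = (2, 4, 3)
w2 = Bw1 = (4·2 + 2·4 + (-3)·3; 4·2 + 4·4 + 3·3; 7·2 + 3·4 + 8·3) = (7, 33, 50)
Requested component of w2: 33

33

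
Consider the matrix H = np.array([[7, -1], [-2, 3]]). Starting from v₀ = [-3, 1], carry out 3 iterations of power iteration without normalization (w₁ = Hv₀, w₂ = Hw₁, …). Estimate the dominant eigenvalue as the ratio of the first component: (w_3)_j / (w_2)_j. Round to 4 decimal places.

7.4356

w1 = Hv₀ = (7·(-3) + (-1)·1; (-2)·(-3) + 3·1) = (-22, 9)
w2 = Hw1 = (7·(-22) + (-1)·9; (-2)·(-22) + 3·9) = (-163, 71)
w3 = Hw2 = (-1212, 539)
Ratio at component: -1212 / -163 = 7.4356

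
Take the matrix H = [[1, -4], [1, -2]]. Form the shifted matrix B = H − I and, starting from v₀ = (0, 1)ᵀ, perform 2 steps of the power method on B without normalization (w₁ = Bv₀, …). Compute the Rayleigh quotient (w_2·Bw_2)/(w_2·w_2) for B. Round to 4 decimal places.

B = H − I has rows (0, -4); (1, -3)
w1 = Bv₀ = (-4, -3)
w2 = Bw1 = (12, 5)
Bw2 = (-20, -3)
w2·Bw2 = -255; w2·w2 = 169; μ ≈ -255/169 = -1.5089

μ ≈ -1.5089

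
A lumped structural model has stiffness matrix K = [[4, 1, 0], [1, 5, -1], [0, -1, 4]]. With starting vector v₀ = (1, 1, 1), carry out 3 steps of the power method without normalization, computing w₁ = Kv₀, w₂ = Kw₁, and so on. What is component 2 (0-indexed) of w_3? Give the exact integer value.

1

w1 = Kv₀ = (5, 5, 3)
w2 = Kw1 = (25, 27, 7)
w3 = Kw2 = (127, 153, 1)
The requested component of w3 is 1.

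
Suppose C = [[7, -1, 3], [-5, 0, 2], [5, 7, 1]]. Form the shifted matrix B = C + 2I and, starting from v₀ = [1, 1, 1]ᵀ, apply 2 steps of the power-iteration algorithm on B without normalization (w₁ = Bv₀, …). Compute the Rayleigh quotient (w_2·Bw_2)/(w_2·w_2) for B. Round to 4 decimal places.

B = C + 2I has rows (9, -1, 3); (-5, 2, 2); (5, 7, 3)
w1 = Bv₀ = (11, -1, 15)
w2 = Bw1 = (145, -27, 93)
Bw2 = (1611, -593, 815)
w2·Bw2 = 325401; w2·w2 = 30403; μ ≈ 325401/30403 = 10.7029

10.7029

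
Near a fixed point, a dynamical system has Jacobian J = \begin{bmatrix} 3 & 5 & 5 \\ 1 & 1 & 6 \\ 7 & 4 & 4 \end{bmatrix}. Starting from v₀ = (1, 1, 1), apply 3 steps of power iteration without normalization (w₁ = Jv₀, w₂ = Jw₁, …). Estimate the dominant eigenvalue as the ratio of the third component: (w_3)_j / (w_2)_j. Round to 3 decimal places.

w1 = Jv₀ = (3·1 + 5·1 + 5·1; 1·1 + 1·1 + 6·1; 7·1 + 4·1 + 4·1) = (13, 8, 15)
w2 = Jw1 = (3·13 + 5·8 + 5·15; 1·13 + 1·8 + 6·15; 7·13 + 4·8 + 4·15) = (154, 111, 183)
w3 = Jw2 = (1932, 1363, 2254)
Ratio at component: 2254 / 183 = 12.317

λ ≈ 12.317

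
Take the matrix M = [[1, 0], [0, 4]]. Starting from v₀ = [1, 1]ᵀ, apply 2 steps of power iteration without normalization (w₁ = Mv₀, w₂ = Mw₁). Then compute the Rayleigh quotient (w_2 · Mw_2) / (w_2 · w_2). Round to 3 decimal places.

λ ≈ 3.988

w1 = Mv₀ = (1, 4)
w2 = Mw1 = (1, 16)
Mw2 = (1, 64)
w2·Mw2 = 1·1 + 16·64 = 1025; w2·w2 = 1·1 + 16·16 = 257
λ ≈ 1025/257 = 3.988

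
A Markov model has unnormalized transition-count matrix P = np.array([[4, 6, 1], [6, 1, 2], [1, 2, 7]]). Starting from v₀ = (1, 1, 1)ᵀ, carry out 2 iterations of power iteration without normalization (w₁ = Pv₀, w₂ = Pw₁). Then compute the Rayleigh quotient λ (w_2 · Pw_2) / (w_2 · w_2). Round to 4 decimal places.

10.0496

w1 = Pv₀ = (4·1 + 6·1 + 1·1; 6·1 + 1·1 + 2·1; 1·1 + 2·1 + 7·1) = (11, 9, 10)
w2 = Pw1 = (4·11 + 6·9 + 1·10; 6·11 + 1·9 + 2·10; 1·11 + 2·9 + 7·10) = (108, 95, 99)
Pw2 = (1101, 941, 991)
w2·Pw2 = 108·1101 + 95·941 + 99·991 = 306412; w2·w2 = 108·108 + 95·95 + 99·99 = 30490
λ ≈ 306412/30490 = 10.0496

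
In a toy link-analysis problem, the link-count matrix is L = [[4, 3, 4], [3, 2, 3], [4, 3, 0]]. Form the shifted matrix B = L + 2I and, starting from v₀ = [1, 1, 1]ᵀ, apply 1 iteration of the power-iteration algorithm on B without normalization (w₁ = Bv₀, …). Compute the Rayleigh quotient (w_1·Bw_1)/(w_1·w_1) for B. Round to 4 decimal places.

μ ≈ 10.9486

B = L + 2I has rows (6, 3, 4); (3, 4, 3); (4, 3, 2)
w1 = Bv₀ = (13, 10, 9)
Bw1 = (144, 106, 100)
w1·Bw1 = 3832; w1·w1 = 350; μ ≈ 3832/350 = 10.9486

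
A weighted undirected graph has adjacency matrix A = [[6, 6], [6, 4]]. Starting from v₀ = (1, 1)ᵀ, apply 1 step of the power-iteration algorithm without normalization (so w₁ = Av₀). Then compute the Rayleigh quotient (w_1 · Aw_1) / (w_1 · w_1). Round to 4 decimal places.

λ ≈ 11.0820

w1 = Av₀ = (6·1 + 6·1; 6·1 + 4·1) = (12, 10)
Aw1 = (132, 112)
w1·Aw1 = 12·132 + 10·112 = 2704; w1·w1 = 12·12 + 10·10 = 244
λ ≈ 2704/244 = 11.0820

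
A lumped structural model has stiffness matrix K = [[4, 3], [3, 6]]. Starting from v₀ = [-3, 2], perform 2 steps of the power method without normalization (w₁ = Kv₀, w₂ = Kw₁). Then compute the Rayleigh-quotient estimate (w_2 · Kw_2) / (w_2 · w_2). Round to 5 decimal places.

4.00000

w1 = Kv₀ = (-6, 3)
w2 = Kw1 = (-15, 0)
Kw2 = (-60, -45)
w2·Kw2 = (-15)·(-60) + 0·(-45) = 900; w2·w2 = (-15)·(-15) + 0·0 = 225
λ ≈ 900/225 = 4.00000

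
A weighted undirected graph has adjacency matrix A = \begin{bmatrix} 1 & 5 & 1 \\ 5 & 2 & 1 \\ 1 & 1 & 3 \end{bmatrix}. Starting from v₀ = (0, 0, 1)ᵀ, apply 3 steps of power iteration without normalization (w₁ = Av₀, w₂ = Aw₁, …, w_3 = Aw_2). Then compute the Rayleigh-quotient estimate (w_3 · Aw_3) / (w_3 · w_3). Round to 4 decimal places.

λ ≈ 6.9468

w1 = Av₀ = (1, 1, 3)
w2 = Aw1 = (9, 10, 11)
w3 = Aw2 = (70, 76, 52)
Aw3 = (502, 554, 302)
w3·Aw3 = 70·502 + 76·554 + 52·302 = 92948; w3·w3 = 70·70 + 76·76 + 52·52 = 13380
λ ≈ 92948/13380 = 6.9468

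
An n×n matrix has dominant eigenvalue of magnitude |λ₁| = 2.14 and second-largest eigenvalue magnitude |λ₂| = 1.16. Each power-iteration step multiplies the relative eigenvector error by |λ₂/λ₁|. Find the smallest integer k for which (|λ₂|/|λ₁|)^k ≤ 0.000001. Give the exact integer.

|λ₂/λ₁| = 1.16/2.14 = 0.54206
Need k ≥ ln(0.000001) / ln(0.54206) = -13.8155 / -0.6124 ≈ 22.560
Smallest integer k satisfying the bound: 23

23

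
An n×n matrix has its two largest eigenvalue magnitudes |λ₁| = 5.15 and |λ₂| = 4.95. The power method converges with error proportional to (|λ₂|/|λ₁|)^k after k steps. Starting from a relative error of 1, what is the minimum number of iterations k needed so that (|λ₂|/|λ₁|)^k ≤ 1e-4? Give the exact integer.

|λ₂/λ₁| = 4.95/5.15 = 0.96117
Need k ≥ ln(1e-4) / ln(0.96117) = -9.2103 / -0.0396 ≈ 232.531
Smallest integer k satisfying the bound: 233

233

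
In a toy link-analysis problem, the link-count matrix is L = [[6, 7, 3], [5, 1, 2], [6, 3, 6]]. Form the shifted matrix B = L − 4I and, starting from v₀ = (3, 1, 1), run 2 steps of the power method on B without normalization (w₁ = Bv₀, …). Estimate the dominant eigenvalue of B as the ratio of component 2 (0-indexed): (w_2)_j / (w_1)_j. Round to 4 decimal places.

8.0000

B = L − 4I has rows (2, 7, 3); (5, -3, 2); (6, 3, 2)
w1 = Bv₀ = (2·3 + 7·1 + 3·1; 5·3 + (-3)·1 + 2·1; 6·3 + 3·1 + 2·1) = (16, 14, 23)
w2 = Bw1 = (2·16 + 7·14 + 3·23; 5·16 + (-3)·14 + 2·23; 6·16 + 3·14 + 2·23) = (199, 84, 184)
Ratio: 184/23 = 8.0000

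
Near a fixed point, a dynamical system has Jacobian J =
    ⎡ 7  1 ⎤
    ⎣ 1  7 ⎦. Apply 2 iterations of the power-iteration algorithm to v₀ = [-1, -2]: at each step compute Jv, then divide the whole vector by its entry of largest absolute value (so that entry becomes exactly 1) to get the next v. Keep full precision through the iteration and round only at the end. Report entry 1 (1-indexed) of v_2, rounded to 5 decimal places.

Jv0 = (-9.000000, -15.000000); divide by -15.000000 → v1 = (0.600000, 1.000000)
Jv1 = (5.200000, 7.600000); divide by 7.600000 → v2 = (0.684211, 1.000000)
Requested entry of v2: -78/-114 = 0.68421

0.68421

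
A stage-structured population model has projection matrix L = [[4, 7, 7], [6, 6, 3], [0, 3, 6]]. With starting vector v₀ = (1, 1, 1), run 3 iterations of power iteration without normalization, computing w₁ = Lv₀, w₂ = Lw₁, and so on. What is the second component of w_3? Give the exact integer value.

w1 = Lv₀ = (4·1 + 7·1 + 7·1; 6·1 + 6·1 + 3·1; 0·1 + 3·1 + 6·1) = (18, 15, 9)
w2 = Lw1 = (4·18 + 7·15 + 7·9; 6·18 + 6·15 + 3·9; 0·18 + 3·15 + 6·9) = (240, 225, 99)
w3 = Lw2 = (3228, 3087, 1269)
The requested component of w3 is 3087.

3087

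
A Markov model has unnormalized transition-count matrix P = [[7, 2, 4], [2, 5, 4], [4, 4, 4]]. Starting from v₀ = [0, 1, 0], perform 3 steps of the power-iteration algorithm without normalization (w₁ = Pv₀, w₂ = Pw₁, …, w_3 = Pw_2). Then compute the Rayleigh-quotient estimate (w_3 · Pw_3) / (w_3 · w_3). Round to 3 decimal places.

w1 = Pv₀ = (7·0 + 2·1 + 4·0; 2·0 + 5·1 + 4·0; 4·0 + 4·1 + 4·0) = (2, 5, 4)
w2 = Pw1 = (7·2 + 2·5 + 4·4; 2·2 + 5·5 + 4·4; 4·2 + 4·5 + 4·4) = (40, 45, 44)
w3 = Pw2 = (546, 481, 516)
Pw3 = (6848, 5561, 6172)
w3·Pw3 = 546·6848 + 481·5561 + 516·6172 = 9598601; w3·w3 = 546·546 + 481·481 + 516·516 = 795733
λ ≈ 9598601/795733 = 12.063

12.063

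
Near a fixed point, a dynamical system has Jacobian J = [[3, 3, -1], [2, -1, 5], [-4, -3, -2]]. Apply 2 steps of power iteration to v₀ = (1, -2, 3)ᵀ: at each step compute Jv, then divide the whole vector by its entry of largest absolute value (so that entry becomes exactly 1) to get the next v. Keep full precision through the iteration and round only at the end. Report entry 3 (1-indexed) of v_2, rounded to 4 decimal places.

0.4902

Jv0 = (-6.00000, 19.00000, -4.00000); divide by 19.00000 → v1 = (-0.31579, 1.00000, -0.21053)
Jv1 = (2.26316, -2.68421, -1.31579); divide by -2.68421 → v2 = (-0.84314, 1.00000, 0.49020)
Requested entry of v2: -25/-51 = 0.4902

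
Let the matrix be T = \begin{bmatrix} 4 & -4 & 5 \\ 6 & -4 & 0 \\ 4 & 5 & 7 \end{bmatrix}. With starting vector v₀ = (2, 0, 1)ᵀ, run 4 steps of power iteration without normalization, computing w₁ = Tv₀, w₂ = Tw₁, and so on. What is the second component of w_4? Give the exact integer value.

6270

w1 = Tv₀ = (13, 12, 15)
w2 = Tw1 = (79, 30, 217)
w3 = Tw2 = (1281, 354, 1985)
w4 = Tw3 = (13633, 6270, 20789)
The requested component of w4 is 6270.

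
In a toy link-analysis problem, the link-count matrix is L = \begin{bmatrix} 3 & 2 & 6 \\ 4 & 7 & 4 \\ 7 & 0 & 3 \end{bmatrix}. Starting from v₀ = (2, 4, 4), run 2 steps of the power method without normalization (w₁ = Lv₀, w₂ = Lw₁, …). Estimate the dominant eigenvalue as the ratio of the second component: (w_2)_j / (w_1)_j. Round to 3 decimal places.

w1 = Lv₀ = (3·2 + 2·4 + 6·4; 4·2 + 7·4 + 4·4; 7·2 + 0·4 + 3·4) = (38, 52, 26)
w2 = Lw1 = (3·38 + 2·52 + 6·26; 4·38 + 7·52 + 4·26; 7·38 + 0·52 + 3·26) = (374, 620, 344)
Ratio at component: 620 / 52 = 11.923

11.923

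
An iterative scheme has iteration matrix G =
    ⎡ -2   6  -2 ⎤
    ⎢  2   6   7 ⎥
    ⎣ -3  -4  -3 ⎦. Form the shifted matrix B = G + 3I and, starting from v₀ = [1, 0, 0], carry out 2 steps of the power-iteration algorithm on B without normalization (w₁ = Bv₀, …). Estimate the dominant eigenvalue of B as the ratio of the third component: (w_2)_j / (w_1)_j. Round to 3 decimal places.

B = G + 3I has rows (1, 6, -2); (2, 9, 7); (-3, -4, 0)
w1 = Bv₀ = (1, 2, -3)
w2 = Bw1 = (19, -1, -11)
Ratio: -11/-3 = 3.667

μ ≈ 3.667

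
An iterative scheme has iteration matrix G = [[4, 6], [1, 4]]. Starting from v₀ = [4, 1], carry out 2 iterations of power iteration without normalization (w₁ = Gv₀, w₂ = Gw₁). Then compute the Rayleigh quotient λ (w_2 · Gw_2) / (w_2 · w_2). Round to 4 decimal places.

w1 = Gv₀ = (4·4 + 6·1; 1·4 + 4·1) = (22, 8)
w2 = Gw1 = (4·22 + 6·8; 1·22 + 4·8) = (136, 54)
Gw2 = (868, 352)
w2·Gw2 = 136·868 + 54·352 = 137056; w2·w2 = 136·136 + 54·54 = 21412
λ ≈ 137056/21412 = 6.4009

6.4009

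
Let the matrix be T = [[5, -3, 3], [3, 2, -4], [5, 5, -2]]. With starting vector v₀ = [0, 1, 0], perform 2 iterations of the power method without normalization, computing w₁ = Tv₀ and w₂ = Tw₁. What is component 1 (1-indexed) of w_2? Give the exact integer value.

w1 = Tv₀ = (-3, 2, 5)
w2 = Tw1 = (-6, -25, -15)
The requested component of w2 is -6.

-6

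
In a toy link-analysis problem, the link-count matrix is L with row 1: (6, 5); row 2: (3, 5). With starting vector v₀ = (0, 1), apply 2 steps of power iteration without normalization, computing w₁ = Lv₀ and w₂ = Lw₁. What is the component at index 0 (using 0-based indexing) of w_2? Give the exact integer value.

w1 = Lv₀ = (6·0 + 5·1; 3·0 + 5·1) = (5, 5)
w2 = Lw1 = (6·5 + 5·5; 3·5 + 5·5) = (55, 40)
The requested component of w2 is 55.

55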